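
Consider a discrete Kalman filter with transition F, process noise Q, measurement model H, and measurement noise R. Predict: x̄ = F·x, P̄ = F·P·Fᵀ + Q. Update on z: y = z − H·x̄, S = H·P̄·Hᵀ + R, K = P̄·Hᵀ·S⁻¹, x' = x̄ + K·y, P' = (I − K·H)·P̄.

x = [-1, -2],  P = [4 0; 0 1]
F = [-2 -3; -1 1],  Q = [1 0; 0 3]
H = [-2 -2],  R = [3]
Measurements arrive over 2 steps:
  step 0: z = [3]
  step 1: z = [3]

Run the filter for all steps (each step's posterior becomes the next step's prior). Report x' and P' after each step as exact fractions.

step 0: x̄ = F·x = [8, -1]
step 0: P̄ = F·P·Fᵀ + Q = [26 5; 5 8]
step 0: y = z − H·x̄ = [17]
step 0: S = H·P̄·Hᵀ + R = [179]
step 0: K = P̄·Hᵀ·S⁻¹ = [-62/179; -26/179]
step 0: x' = x̄ + K·y = [378/179, -621/179]
step 0: P' = (I − K·H)·P̄ = [810/179 -717/179; -717/179 756/179]
step 1: x̄ = F·x = [1107/179, -999/179]
step 1: P̄ = F·P·Fᵀ + Q = [1619/179 -1365/179; -1365/179 3537/179]
step 1: y = z − H·x̄ = [753/179]
step 1: S = H·P̄·Hᵀ + R = [10241/179]
step 1: K = P̄·Hᵀ·S⁻¹ = [-508/10241; -4344/10241]
step 1: x' = x̄ + K·y = [61197/10241, -75429/10241]
step 1: P' = (I − K·H)·P̄ = [91185/10241 -90423/10241; -90423/10241 96939/10241]

step 0: x' = [378/179, -621/179], P' = [810/179 -717/179; -717/179 756/179]
step 1: x' = [61197/10241, -75429/10241], P' = [91185/10241 -90423/10241; -90423/10241 96939/10241]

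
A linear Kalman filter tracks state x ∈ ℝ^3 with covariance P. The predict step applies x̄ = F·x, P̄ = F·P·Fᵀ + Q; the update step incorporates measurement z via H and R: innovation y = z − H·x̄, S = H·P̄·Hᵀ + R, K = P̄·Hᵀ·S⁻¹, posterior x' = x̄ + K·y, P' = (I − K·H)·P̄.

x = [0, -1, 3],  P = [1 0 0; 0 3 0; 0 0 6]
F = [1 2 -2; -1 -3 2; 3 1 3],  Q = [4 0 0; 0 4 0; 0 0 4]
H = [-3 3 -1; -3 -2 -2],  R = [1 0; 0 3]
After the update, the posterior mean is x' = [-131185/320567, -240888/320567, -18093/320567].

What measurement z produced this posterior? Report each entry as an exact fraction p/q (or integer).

z = [-1, 3]

x̄ = F·x = [-8, 9, 8]
P̄ = F·P·Fᵀ + Q = [41 -43 -27; -43 56 24; -27 24 70]
S = H·P̄·Hᵀ + R = [1412 -37; -37 228]
K = P̄·Hᵀ·S⁻¹ = [-50671/320567 15679/320567; 61097/320567 -33671/320567; 14965/320567 -148013/320567]
x' − x̄ = [2433351/320567, -3125991/320567, -2582629/320567] = K·y
y = (KᵀK)⁻¹·Kᵀ·(x' − x̄) = [-44, 13]
z = y + H·x̄ = [-44, 13] + [43, -10] = [-1, 3]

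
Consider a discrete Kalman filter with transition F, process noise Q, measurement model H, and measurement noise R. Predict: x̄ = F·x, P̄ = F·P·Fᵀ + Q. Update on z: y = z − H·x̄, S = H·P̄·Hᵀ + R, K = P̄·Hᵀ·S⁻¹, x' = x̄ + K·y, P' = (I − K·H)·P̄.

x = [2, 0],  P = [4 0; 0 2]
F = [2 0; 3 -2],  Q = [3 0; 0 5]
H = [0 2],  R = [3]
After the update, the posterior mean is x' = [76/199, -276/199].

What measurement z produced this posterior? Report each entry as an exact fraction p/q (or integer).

x̄ = F·x = [4, 6]
P̄ = F·P·Fᵀ + Q = [19 24; 24 49]
S = H·P̄·Hᵀ + R = [199]
K = P̄·Hᵀ·S⁻¹ = [48/199; 98/199]
x' − x̄ = [-720/199, -1470/199] = K·y
y = (KᵀK)⁻¹·Kᵀ·(x' − x̄) = [-15]
z = y + H·x̄ = [-15] + [12] = [-3]

z = [-3]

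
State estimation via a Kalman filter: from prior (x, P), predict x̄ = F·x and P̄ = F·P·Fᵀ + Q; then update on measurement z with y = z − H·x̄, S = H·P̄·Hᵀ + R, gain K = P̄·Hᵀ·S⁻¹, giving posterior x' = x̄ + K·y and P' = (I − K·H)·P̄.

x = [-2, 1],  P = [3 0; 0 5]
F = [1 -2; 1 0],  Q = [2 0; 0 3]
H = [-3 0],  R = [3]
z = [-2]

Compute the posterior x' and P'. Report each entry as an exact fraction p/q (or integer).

x̄ = F·x = [-4, -2]
P̄ = F·P·Fᵀ + Q = [25 3; 3 6]
y = z − H·x̄ = [-14]
S = H·P̄·Hᵀ + R = [228]
K = P̄·Hᵀ·S⁻¹ = [-25/76; -3/76]
x' = x̄ + K·y = [23/38, -55/38]
P' = (I − K·H)·P̄ = [25/76 3/76; 3/76 429/76]

x' = [23/38, -55/38]
P' = [25/76 3/76; 3/76 429/76]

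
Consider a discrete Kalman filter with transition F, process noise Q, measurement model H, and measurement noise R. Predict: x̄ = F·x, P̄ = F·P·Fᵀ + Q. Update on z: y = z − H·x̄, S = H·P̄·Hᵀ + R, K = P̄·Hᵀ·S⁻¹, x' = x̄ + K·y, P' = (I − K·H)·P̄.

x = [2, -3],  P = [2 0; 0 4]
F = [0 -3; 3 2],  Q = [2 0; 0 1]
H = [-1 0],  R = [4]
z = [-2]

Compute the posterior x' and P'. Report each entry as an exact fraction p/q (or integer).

x̄ = F·x = [9, 0]
P̄ = F·P·Fᵀ + Q = [38 -24; -24 35]
y = z − H·x̄ = [7]
S = H·P̄·Hᵀ + R = [42]
K = P̄·Hᵀ·S⁻¹ = [-19/21; 4/7]
x' = x̄ + K·y = [8/3, 4]
P' = (I − K·H)·P̄ = [76/21 -16/7; -16/7 149/7]

x' = [8/3, 4]
P' = [76/21 -16/7; -16/7 149/7]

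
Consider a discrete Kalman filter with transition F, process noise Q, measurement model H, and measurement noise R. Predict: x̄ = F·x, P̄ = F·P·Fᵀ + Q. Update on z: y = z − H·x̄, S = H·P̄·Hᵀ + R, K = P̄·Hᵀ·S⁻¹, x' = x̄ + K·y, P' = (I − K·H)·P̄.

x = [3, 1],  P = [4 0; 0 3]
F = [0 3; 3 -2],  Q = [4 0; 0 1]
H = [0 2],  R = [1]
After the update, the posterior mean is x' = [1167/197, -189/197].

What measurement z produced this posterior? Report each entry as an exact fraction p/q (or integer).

z = [-2]

x̄ = F·x = [3, 7]
P̄ = F·P·Fᵀ + Q = [31 -18; -18 49]
S = H·P̄·Hᵀ + R = [197]
K = P̄·Hᵀ·S⁻¹ = [-36/197; 98/197]
x' − x̄ = [576/197, -1568/197] = K·y
y = (KᵀK)⁻¹·Kᵀ·(x' − x̄) = [-16]
z = y + H·x̄ = [-16] + [14] = [-2]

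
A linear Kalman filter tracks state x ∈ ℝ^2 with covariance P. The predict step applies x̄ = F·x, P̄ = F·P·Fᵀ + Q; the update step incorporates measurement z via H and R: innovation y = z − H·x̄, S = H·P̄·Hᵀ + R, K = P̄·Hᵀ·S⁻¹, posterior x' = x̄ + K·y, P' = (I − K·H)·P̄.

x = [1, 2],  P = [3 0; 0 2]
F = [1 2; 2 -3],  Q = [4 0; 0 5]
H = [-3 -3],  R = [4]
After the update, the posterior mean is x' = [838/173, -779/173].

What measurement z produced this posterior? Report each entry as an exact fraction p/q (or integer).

z = [-1]

x̄ = F·x = [5, -4]
P̄ = F·P·Fᵀ + Q = [15 -6; -6 35]
S = H·P̄·Hᵀ + R = [346]
K = P̄·Hᵀ·S⁻¹ = [-27/346; -87/346]
x' − x̄ = [-27/173, -87/173] = K·y
y = (KᵀK)⁻¹·Kᵀ·(x' − x̄) = [2]
z = y + H·x̄ = [2] + [-3] = [-1]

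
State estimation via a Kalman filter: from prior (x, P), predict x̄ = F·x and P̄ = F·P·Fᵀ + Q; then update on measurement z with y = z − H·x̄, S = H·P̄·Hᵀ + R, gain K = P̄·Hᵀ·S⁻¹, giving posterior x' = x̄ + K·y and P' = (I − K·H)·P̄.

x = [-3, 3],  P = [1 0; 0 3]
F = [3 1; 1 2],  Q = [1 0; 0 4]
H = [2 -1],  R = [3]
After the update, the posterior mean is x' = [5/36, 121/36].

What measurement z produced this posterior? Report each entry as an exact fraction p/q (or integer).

x̄ = F·x = [-6, 3]
P̄ = F·P·Fᵀ + Q = [13 9; 9 17]
S = H·P̄·Hᵀ + R = [36]
K = P̄·Hᵀ·S⁻¹ = [17/36; 1/36]
x' − x̄ = [221/36, 13/36] = K·y
y = (KᵀK)⁻¹·Kᵀ·(x' − x̄) = [13]
z = y + H·x̄ = [13] + [-15] = [-2]

z = [-2]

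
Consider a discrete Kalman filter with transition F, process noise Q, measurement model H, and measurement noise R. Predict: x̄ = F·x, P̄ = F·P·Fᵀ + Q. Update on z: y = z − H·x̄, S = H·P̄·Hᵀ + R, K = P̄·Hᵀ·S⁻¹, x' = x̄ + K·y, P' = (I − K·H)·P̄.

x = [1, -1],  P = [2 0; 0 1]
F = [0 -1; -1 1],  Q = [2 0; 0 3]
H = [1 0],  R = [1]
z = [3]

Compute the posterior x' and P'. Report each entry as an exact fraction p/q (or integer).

x̄ = F·x = [1, -2]
P̄ = F·P·Fᵀ + Q = [3 -1; -1 6]
y = z − H·x̄ = [2]
S = H·P̄·Hᵀ + R = [4]
K = P̄·Hᵀ·S⁻¹ = [3/4; -1/4]
x' = x̄ + K·y = [5/2, -5/2]
P' = (I − K·H)·P̄ = [3/4 -1/4; -1/4 23/4]

x' = [5/2, -5/2]
P' = [3/4 -1/4; -1/4 23/4]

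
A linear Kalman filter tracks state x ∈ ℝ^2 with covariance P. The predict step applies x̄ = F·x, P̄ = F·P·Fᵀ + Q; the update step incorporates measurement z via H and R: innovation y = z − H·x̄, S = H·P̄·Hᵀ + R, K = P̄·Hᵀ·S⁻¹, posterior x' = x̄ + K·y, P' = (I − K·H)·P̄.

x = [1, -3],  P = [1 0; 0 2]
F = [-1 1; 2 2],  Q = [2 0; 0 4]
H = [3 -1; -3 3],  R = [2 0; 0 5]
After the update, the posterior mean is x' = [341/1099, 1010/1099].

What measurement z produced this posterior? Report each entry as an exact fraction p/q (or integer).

z = [1, 3]

x̄ = F·x = [-4, -4]
P̄ = F·P·Fᵀ + Q = [5 2; 2 16]
S = H·P̄·Hᵀ + R = [51 -69; -69 158]
K = P̄·Hᵀ·S⁻¹ = [1433/3297 146/1099; 1318/3297 484/1099]
x' − x̄ = [4737/1099, 5406/1099] = K·y
y = (KᵀK)⁻¹·Kᵀ·(x' − x̄) = [9, 3]
z = y + H·x̄ = [9, 3] + [-8, 0] = [1, 3]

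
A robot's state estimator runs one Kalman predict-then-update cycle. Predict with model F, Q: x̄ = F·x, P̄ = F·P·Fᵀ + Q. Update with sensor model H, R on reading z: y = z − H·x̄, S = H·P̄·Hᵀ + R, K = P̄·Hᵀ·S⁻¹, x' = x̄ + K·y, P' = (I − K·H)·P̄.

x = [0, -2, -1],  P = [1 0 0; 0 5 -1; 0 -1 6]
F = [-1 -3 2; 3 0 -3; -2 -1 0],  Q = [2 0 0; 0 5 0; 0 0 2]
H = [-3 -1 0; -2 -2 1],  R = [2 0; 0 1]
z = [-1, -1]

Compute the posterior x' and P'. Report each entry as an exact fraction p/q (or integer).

x̄ = F·x = [4, 3, 2]
P̄ = F·P·Fᵀ + Q = [84 -48 19; -48 68 -9; 19 -9 11]
y = z − H·x̄ = [14, 11]
S = H·P̄·Hᵀ + R = [538 208; 208 196]
K = P̄·Hᵀ·S⁻¹ = [-3620/7773 6959/31092; 3136/7773 -21085/31092; -314/2591 857/10364]
x' = x̄ + K·y = [-601/10364, 12319/10364, 12571/10364]
P' = (I − K·H)·P̄ = [26635/31092 -50945/31092 -13887/10364; -50945/31092 127747/31092 44173/10364; -13887/10364 44173/10364 61429/10364]

x' = [-601/10364, 12319/10364, 12571/10364]
P' = [26635/31092 -50945/31092 -13887/10364; -50945/31092 127747/31092 44173/10364; -13887/10364 44173/10364 61429/10364]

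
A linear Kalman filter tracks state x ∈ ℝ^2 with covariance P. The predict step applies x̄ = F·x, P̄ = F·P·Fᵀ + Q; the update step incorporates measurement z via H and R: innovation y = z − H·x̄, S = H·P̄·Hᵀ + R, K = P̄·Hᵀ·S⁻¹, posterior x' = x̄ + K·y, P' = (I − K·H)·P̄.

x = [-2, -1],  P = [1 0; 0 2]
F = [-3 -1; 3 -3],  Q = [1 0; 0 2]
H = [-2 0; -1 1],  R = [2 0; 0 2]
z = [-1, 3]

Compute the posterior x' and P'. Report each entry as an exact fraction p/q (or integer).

x' = [511/775, 2576/775]
P' = [363/775 333/775; 333/775 1753/775]

x̄ = F·x = [7, -3]
P̄ = F·P·Fᵀ + Q = [12 -3; -3 29]
y = z − H·x̄ = [13, 13]
S = H·P̄·Hᵀ + R = [50 30; 30 49]
K = P̄·Hᵀ·S⁻¹ = [-363/775 -3/155; -333/775 142/155]
x' = x̄ + K·y = [511/775, 2576/775]
P' = (I − K·H)·P̄ = [363/775 333/775; 333/775 1753/775]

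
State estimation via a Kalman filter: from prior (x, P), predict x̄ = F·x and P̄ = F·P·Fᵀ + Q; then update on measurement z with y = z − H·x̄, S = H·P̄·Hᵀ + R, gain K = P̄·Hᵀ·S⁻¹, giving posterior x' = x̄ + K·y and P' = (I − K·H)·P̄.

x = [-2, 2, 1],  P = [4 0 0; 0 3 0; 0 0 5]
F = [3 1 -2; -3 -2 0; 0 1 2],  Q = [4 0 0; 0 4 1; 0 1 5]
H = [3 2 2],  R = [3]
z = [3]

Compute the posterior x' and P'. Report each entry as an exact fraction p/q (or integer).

x' = [-3/2, -2/71, 523/142]
P' = [55/2 -26 -29/2; -26 3180/71 -435/71; -29/2 -435/71 3951/142]

x̄ = F·x = [-6, 2, 4]
P̄ = F·P·Fᵀ + Q = [63 -42 -17; -42 52 -5; -17 -5 28]
y = z − H·x̄ = [9]
S = H·P̄·Hᵀ + R = [142]
K = P̄·Hᵀ·S⁻¹ = [1/2; -16/71; -5/142]
x' = x̄ + K·y = [-3/2, -2/71, 523/142]
P' = (I − K·H)·P̄ = [55/2 -26 -29/2; -26 3180/71 -435/71; -29/2 -435/71 3951/142]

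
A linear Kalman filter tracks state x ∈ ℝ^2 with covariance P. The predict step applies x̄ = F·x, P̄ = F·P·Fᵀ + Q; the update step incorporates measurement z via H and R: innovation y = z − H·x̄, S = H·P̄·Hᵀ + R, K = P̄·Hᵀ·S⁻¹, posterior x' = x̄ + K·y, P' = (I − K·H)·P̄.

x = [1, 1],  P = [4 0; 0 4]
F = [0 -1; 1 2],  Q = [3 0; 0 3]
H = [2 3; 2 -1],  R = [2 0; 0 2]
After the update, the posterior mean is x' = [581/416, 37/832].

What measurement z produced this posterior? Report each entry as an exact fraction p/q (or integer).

x̄ = F·x = [-1, 3]
P̄ = F·P·Fᵀ + Q = [7 -8; -8 23]
S = H·P̄·Hᵀ + R = [141 -73; -73 85]
K = P̄·Hᵀ·S⁻¹ = [189/1664 593/1664; 829/3328 -815/3328]
x' − x̄ = [997/416, -2459/832] = K·y
y = (KᵀK)⁻¹·Kᵀ·(x' − x̄) = [-4, 8]
z = y + H·x̄ = [-4, 8] + [7, -5] = [3, 3]

z = [3, 3]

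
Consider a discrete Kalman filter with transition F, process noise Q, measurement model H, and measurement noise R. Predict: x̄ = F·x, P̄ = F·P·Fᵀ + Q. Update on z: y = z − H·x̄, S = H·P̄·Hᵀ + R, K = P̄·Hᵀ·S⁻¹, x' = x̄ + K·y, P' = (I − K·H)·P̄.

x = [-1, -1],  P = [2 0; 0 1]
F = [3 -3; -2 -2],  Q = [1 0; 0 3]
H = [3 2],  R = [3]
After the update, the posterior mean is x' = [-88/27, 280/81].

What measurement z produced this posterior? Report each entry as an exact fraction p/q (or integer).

x̄ = F·x = [0, 4]
P̄ = F·P·Fᵀ + Q = [28 -6; -6 15]
S = H·P̄·Hᵀ + R = [243]
K = P̄·Hᵀ·S⁻¹ = [8/27; 4/81]
x' − x̄ = [-88/27, -44/81] = K·y
y = (KᵀK)⁻¹·Kᵀ·(x' − x̄) = [-11]
z = y + H·x̄ = [-11] + [8] = [-3]

z = [-3]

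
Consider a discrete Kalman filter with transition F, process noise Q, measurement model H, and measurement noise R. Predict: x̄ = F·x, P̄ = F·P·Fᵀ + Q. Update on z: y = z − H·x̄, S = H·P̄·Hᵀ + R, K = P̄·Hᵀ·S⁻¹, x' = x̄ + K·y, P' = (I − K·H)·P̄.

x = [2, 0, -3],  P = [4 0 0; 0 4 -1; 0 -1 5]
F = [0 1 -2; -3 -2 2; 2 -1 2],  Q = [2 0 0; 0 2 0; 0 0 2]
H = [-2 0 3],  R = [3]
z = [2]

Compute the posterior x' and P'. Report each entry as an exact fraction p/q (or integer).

x̄ = F·x = [6, -12, -2]
P̄ = F·P·Fᵀ + Q = [30 -34 -28; -34 82 10; -28 10 46]
y = z − H·x̄ = [20]
S = H·P̄·Hᵀ + R = [873]
K = P̄·Hᵀ·S⁻¹ = [-16/97; 98/873; 2/9]
x' = x̄ + K·y = [262/97, -8516/873, 22/9]
P' = (I − K·H)·P̄ = [606/97 -1730/97 4; -1730/97 61982/873 -106/9; 4 -106/9 26/9]

x' = [262/97, -8516/873, 22/9]
P' = [606/97 -1730/97 4; -1730/97 61982/873 -106/9; 4 -106/9 26/9]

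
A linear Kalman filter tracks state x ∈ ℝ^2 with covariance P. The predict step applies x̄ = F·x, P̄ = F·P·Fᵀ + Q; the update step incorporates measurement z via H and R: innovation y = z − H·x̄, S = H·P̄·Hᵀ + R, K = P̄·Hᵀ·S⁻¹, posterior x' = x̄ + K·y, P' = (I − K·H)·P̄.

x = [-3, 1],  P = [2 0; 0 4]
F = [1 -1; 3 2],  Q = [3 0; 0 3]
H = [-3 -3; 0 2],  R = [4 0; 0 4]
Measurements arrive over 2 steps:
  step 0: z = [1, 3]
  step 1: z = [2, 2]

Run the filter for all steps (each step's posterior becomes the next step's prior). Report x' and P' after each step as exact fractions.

step 0: x' = [-13889/6982, 10699/6982], P' = [4313/3491 -2969/3491; -2969/3491 3109/3491]
step 1: x' = [-1996129/1402414, 2938027/4207242], P' = [687298/701207 -440902/701207; -440902/701207 1465858/2103621]

step 0: x̄ = F·x = [-4, -7]
step 0: P̄ = F·P·Fᵀ + Q = [9 -2; -2 37]
step 0: y = z − H·x̄ = [-32, 17]
step 0: S = H·P̄·Hᵀ + R = [382 -210; -210 152]
step 0: K = P̄·Hᵀ·S⁻¹ = [-1008/3491 -2969/6982; -105/3491 3109/6982]
step 0: x' = x̄ + K·y = [-13889/6982, 10699/6982]
step 0: P' = (I − K·H)·P̄ = [4313/3491 -2969/3491; -2969/3491 3109/3491]
step 1: x̄ = F·x = [-12294/3491, -20269/6982]
step 1: P̄ = F·P·Fᵀ + Q = [23833/3491 9690/3491; 9690/3491 26098/3491]
step 1: y = z − H·x̄ = [-120607/6982, 27251/3491]
step 1: S = H·P̄·Hᵀ + R = [637763/3491 -214728/3491; -214728/3491 118356/3491]
step 1: K = P̄·Hᵀ·S⁻¹ = [-184797/701207 -220451/701207; -35788/701207 732929/2103621]
step 1: x' = x̄ + K·y = [-1996129/1402414, 2938027/4207242]
step 1: P' = (I − K·H)·P̄ = [687298/701207 -440902/701207; -440902/701207 1465858/2103621]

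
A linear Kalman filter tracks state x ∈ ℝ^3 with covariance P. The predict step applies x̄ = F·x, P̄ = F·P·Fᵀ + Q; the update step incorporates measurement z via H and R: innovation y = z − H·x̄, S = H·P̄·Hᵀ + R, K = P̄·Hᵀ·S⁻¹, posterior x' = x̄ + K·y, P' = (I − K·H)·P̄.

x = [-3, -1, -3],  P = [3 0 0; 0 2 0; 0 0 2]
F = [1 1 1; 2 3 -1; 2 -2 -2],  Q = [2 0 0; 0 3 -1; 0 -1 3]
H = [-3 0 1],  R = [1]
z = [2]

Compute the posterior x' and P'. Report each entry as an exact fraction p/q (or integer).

x̄ = F·x = [-7, -6, 2]
P̄ = F·P·Fᵀ + Q = [9 10 -2; 10 35 3; -2 3 31]
y = z − H·x̄ = [-21]
S = H·P̄·Hᵀ + R = [125]
K = P̄·Hᵀ·S⁻¹ = [-29/125; -27/125; 37/125]
x' = x̄ + K·y = [-266/125, -183/125, -527/125]
P' = (I − K·H)·P̄ = [284/125 467/125 823/125; 467/125 3646/125 1374/125; 823/125 1374/125 2506/125]

x' = [-266/125, -183/125, -527/125]
P' = [284/125 467/125 823/125; 467/125 3646/125 1374/125; 823/125 1374/125 2506/125]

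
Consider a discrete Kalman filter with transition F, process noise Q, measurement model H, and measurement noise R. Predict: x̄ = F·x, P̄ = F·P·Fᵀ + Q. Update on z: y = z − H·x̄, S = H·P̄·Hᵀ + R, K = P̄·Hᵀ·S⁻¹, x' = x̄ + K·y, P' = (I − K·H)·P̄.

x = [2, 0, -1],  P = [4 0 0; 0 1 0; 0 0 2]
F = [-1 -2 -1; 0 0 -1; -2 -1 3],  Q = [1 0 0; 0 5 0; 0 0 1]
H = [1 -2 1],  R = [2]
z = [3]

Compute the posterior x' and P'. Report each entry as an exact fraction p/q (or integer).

x' = [42/101, -133/101, -31/101]
P' = [990/101 400/101 -168/101; 400/101 383/101 330/101; -168/101 330/101 932/101]

x̄ = F·x = [-1, 1, -7]
P̄ = F·P·Fᵀ + Q = [11 2 4; 2 7 -6; 4 -6 36]
y = z − H·x̄ = [13]
S = H·P̄·Hᵀ + R = [101]
K = P̄·Hᵀ·S⁻¹ = [11/101; -18/101; 52/101]
x' = x̄ + K·y = [42/101, -133/101, -31/101]
P' = (I − K·H)·P̄ = [990/101 400/101 -168/101; 400/101 383/101 330/101; -168/101 330/101 932/101]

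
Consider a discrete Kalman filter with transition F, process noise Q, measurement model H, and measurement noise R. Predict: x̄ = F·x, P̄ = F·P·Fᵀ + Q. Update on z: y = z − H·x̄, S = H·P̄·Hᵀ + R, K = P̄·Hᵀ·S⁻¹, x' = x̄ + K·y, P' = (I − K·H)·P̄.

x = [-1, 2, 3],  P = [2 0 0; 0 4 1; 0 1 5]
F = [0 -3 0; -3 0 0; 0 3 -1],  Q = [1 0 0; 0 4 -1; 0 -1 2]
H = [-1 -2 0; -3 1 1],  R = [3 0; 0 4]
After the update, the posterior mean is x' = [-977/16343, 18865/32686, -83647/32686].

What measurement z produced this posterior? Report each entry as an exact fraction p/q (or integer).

x̄ = F·x = [-6, 3, 3]
P̄ = F·P·Fᵀ + Q = [37 0 -33; 0 22 -1; -33 -1 37]
S = H·P̄·Hᵀ + R = [128 102; 102 592]
K = P̄·Hᵀ·S⁻¹ = [-1804/16343 -7329/32686; -14095/32686 1794/16343; 3475/32686 6855/32686]
x' − x̄ = [97081/16343, -79193/32686, -181705/32686] = K·y
y = (KᵀK)⁻¹·Kᵀ·(x' − x̄) = [-1, -26]
z = y + H·x̄ = [-1, -26] + [0, 24] = [-1, -2]

z = [-1, -2]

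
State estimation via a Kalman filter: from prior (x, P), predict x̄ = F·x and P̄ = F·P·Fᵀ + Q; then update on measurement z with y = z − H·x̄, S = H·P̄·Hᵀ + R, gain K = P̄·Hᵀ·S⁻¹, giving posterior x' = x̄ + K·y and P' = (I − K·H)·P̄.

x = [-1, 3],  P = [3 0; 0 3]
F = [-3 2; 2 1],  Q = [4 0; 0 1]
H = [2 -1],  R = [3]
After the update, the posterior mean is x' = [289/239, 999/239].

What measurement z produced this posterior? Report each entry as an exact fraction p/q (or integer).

x̄ = F·x = [9, 1]
P̄ = F·P·Fᵀ + Q = [43 -12; -12 16]
S = H·P̄·Hᵀ + R = [239]
K = P̄·Hᵀ·S⁻¹ = [98/239; -40/239]
x' − x̄ = [-1862/239, 760/239] = K·y
y = (KᵀK)⁻¹·Kᵀ·(x' − x̄) = [-19]
z = y + H·x̄ = [-19] + [17] = [-2]

z = [-2]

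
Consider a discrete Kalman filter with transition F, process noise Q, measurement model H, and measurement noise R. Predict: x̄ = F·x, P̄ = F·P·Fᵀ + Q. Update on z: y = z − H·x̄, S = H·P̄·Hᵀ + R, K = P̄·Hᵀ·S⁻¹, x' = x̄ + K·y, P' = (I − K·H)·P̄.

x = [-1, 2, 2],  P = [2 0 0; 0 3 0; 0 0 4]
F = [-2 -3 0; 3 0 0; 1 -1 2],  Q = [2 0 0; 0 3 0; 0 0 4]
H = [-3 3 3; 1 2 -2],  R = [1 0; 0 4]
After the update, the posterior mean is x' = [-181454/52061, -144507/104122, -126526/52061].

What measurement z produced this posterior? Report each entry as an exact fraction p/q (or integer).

z = [-1, -1]

x̄ = F·x = [-4, -3, 1]
P̄ = F·P·Fᵀ + Q = [37 -12 5; -12 21 6; 5 6 25]
S = H·P̄·Hᵀ + R = [982 -54; -54 109]
K = P̄·Hᵀ·S⁻¹ = [-7113/52061 -2091/52061; 13725/104122 11997/52061; 3360/52061 -14097/52061]
x' − x̄ = [26790/52061, 167859/104122, -178587/52061] = K·y
y = (KᵀK)⁻¹·Kᵀ·(x' − x̄) = [-7, 11]
z = y + H·x̄ = [-7, 11] + [6, -12] = [-1, -1]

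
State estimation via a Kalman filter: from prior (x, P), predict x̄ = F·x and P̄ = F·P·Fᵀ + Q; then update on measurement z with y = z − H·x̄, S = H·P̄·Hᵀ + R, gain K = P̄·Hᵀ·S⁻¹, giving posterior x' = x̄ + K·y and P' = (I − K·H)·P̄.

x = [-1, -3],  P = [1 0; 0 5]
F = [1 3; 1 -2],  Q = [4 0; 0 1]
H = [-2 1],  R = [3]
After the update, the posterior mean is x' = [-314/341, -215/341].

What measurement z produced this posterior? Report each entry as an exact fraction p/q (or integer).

z = [1]

x̄ = F·x = [-10, 5]
P̄ = F·P·Fᵀ + Q = [50 -29; -29 22]
S = H·P̄·Hᵀ + R = [341]
K = P̄·Hᵀ·S⁻¹ = [-129/341; 80/341]
x' − x̄ = [3096/341, -1920/341] = K·y
y = (KᵀK)⁻¹·Kᵀ·(x' − x̄) = [-24]
z = y + H·x̄ = [-24] + [25] = [1]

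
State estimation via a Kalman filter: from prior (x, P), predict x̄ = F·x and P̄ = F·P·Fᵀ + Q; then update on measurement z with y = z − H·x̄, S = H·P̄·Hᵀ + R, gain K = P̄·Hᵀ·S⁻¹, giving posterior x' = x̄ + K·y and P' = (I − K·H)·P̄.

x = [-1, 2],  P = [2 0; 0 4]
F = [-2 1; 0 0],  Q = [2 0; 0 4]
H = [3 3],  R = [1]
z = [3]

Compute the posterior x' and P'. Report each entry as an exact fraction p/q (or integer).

x̄ = F·x = [4, 0]
P̄ = F·P·Fᵀ + Q = [14 0; 0 4]
y = z − H·x̄ = [-9]
S = H·P̄·Hᵀ + R = [163]
K = P̄·Hᵀ·S⁻¹ = [42/163; 12/163]
x' = x̄ + K·y = [274/163, -108/163]
P' = (I − K·H)·P̄ = [518/163 -504/163; -504/163 508/163]

x' = [274/163, -108/163]
P' = [518/163 -504/163; -504/163 508/163]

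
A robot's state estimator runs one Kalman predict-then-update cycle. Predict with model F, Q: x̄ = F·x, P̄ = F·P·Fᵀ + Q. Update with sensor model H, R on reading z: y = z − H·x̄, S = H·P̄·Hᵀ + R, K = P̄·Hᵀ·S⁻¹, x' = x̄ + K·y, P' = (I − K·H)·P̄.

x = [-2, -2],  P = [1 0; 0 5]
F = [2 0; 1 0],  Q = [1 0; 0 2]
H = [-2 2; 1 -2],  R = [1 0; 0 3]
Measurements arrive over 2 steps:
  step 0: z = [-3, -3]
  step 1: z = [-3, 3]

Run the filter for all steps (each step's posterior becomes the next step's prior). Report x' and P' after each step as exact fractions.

step 0: x' = [147/104, 6/13], P' = [191/104 20/13; 20/13 19/13]
step 1: x' = [1338/937, -633/3748], P' = [8359/3748 7031/3748; 7031/3748 3281/1874]

step 0: x̄ = F·x = [-4, -2]
step 0: P̄ = F·P·Fᵀ + Q = [5 2; 2 3]
step 0: y = z − H·x̄ = [-7, -3]
step 0: S = H·P̄·Hᵀ + R = [17 -10; -10 12]
step 0: K = P̄·Hᵀ·S⁻¹ = [-31/52 -43/104; -2/13 -6/13]
step 0: x' = x̄ + K·y = [147/104, 6/13]
step 0: P' = (I − K·H)·P̄ = [191/104 20/13; 20/13 19/13]
step 1: x̄ = F·x = [147/52, 147/104]
step 1: P̄ = F·P·Fᵀ + Q = [217/26 191/52; 191/52 399/104]
step 1: y = z − H·x̄ = [-9/52, 3]
step 1: S = H·P̄·Hᵀ + R = [529/26 -10; -10 12]
step 1: K = P̄·Hᵀ·S⁻¹ = [-664/937 -1901/3748; -469/1874 -2031/3748]
step 1: x' = x̄ + K·y = [1338/937, -633/3748]
step 1: P' = (I − K·H)·P̄ = [8359/3748 7031/3748; 7031/3748 3281/1874]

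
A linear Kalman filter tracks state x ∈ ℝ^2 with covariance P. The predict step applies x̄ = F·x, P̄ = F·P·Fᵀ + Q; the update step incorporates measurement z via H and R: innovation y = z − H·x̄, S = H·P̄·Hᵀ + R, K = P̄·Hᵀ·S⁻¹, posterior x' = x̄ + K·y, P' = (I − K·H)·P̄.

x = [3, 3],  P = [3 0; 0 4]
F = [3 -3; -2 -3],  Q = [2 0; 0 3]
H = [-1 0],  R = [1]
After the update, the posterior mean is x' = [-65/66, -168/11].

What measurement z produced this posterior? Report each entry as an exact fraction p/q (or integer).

z = [1]

x̄ = F·x = [0, -15]
P̄ = F·P·Fᵀ + Q = [65 18; 18 51]
S = H·P̄·Hᵀ + R = [66]
K = P̄·Hᵀ·S⁻¹ = [-65/66; -3/11]
x' − x̄ = [-65/66, -3/11] = K·y
y = (KᵀK)⁻¹·Kᵀ·(x' − x̄) = [1]
z = y + H·x̄ = [1] + [0] = [1]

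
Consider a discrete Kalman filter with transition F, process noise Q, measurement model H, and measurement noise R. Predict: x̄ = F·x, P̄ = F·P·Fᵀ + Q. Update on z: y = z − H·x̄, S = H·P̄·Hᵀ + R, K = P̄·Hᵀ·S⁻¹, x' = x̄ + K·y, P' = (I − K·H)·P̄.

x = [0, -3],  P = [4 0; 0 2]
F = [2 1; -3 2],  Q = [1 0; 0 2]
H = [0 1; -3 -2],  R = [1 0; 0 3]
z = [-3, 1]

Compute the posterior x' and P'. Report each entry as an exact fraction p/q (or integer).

x̄ = F·x = [-3, -6]
P̄ = F·P·Fᵀ + Q = [19 -20; -20 46]
y = z − H·x̄ = [3, -20]
S = H·P̄·Hᵀ + R = [47 -32; -32 118]
K = P̄·Hᵀ·S⁻¹ = [-1452/2261 -1439/4522; 2202/2261 -16/2261]
x' = x̄ + K·y = [3251/2261, -6640/2261]
P' = (I − K·H)·P̄ = [3375/4522 -1452/2261; -1452/2261 2202/2261]

x' = [3251/2261, -6640/2261]
P' = [3375/4522 -1452/2261; -1452/2261 2202/2261]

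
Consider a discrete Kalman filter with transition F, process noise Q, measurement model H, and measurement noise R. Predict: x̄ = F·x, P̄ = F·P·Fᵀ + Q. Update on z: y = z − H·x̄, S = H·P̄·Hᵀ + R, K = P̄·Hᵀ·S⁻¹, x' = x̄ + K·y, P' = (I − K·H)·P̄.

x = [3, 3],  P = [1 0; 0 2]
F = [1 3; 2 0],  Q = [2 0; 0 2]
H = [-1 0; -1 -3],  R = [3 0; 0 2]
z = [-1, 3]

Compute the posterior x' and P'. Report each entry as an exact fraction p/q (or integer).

x' = [557/469, -1634/1407]
P' = [1140/469 -362/469; -362/469 646/1407]

x̄ = F·x = [12, 6]
P̄ = F·P·Fᵀ + Q = [21 2; 2 6]
y = z − H·x̄ = [11, 33]
S = H·P̄·Hᵀ + R = [24 27; 27 89]
K = P̄·Hᵀ·S⁻¹ = [-380/469 -27/469; 362/1407 -142/469]
x' = x̄ + K·y = [557/469, -1634/1407]
P' = (I − K·H)·P̄ = [1140/469 -362/469; -362/469 646/1407]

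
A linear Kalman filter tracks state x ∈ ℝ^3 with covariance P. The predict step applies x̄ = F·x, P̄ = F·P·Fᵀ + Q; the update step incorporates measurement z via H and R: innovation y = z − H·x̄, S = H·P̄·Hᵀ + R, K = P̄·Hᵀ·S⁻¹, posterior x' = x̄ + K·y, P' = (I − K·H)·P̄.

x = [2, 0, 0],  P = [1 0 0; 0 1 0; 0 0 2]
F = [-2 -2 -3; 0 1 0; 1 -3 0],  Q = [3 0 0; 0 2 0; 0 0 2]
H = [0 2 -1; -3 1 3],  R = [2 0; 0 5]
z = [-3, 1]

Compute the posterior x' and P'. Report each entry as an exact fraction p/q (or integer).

x' = [12923/10921, -5904/10921, 19643/10921]
P' = [46399/10921 14239/10921 36496/10921; 14239/10921 8544/10921 11706/10921; 36496/10921 11706/10921 33294/10921]

x̄ = F·x = [-4, 0, 2]
P̄ = F·P·Fᵀ + Q = [29 -2 4; -2 3 -3; 4 -3 12]
y = z − H·x̄ = [-1, -17]
S = H·P̄·Hᵀ + R = [38 -21; -21 299]
K = P̄·Hᵀ·S⁻¹ = [-4009/10921 -3094/10921; 2691/10921 189/10921; -4941/10921 420/10921]
x' = x̄ + K·y = [12923/10921, -5904/10921, 19643/10921]
P' = (I − K·H)·P̄ = [46399/10921 14239/10921 36496/10921; 14239/10921 8544/10921 11706/10921; 36496/10921 11706/10921 33294/10921]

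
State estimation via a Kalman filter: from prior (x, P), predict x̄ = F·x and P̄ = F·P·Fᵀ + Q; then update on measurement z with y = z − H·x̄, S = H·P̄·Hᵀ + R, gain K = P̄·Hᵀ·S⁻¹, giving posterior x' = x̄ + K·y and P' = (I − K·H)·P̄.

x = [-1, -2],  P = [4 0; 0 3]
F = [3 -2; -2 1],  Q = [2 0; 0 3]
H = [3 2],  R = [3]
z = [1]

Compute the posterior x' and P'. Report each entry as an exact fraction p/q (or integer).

x' = [1/181, 92/181]
P' = [950/181 -1290/181; -1290/181 1866/181]

x̄ = F·x = [1, 0]
P̄ = F·P·Fᵀ + Q = [50 -30; -30 22]
y = z − H·x̄ = [-2]
S = H·P̄·Hᵀ + R = [181]
K = P̄·Hᵀ·S⁻¹ = [90/181; -46/181]
x' = x̄ + K·y = [1/181, 92/181]
P' = (I − K·H)·P̄ = [950/181 -1290/181; -1290/181 1866/181]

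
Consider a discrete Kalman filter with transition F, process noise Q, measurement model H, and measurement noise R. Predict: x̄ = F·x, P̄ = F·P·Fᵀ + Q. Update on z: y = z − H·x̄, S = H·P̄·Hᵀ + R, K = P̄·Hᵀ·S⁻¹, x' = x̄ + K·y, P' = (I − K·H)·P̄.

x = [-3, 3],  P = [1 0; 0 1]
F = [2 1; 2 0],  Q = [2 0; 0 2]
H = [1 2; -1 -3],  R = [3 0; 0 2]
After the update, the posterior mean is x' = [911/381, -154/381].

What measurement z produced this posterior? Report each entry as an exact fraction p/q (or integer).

x̄ = F·x = [-3, -6]
P̄ = F·P·Fᵀ + Q = [7 4; 4 6]
S = H·P̄·Hᵀ + R = [50 -63; -63 87]
K = P̄·Hᵀ·S⁻¹ = [36/127 -5/381; 2/127 -92/381]
x' − x̄ = [2054/381, 2132/381] = K·y
y = (KᵀK)⁻¹·Kᵀ·(x' − x̄) = [18, -22]
z = y + H·x̄ = [18, -22] + [-15, 21] = [3, -1]

z = [3, -1]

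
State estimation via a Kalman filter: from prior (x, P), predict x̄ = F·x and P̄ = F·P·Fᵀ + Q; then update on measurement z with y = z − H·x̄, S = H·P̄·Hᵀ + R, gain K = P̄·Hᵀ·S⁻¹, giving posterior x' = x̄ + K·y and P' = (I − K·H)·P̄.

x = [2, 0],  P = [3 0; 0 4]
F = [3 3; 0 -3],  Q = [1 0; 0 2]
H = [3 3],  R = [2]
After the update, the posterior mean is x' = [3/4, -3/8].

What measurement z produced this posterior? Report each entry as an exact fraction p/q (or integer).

x̄ = F·x = [6, 0]
P̄ = F·P·Fᵀ + Q = [64 -36; -36 38]
S = H·P̄·Hᵀ + R = [272]
K = P̄·Hᵀ·S⁻¹ = [21/68; 3/136]
x' − x̄ = [-21/4, -3/8] = K·y
y = (KᵀK)⁻¹·Kᵀ·(x' − x̄) = [-17]
z = y + H·x̄ = [-17] + [18] = [1]

z = [1]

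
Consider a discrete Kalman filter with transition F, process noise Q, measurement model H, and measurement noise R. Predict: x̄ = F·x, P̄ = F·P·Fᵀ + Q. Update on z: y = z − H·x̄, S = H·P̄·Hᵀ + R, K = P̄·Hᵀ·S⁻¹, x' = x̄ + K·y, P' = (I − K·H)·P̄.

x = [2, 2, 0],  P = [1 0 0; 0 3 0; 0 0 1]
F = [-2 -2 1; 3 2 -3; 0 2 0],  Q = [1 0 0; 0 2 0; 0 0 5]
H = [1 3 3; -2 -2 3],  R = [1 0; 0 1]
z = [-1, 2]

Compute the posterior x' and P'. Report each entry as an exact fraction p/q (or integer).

x̄ = F·x = [-8, 10, 4]
P̄ = F·P·Fᵀ + Q = [18 -21 -12; -21 32 12; -12 12 17]
y = z − H·x̄ = [-35, -6]
S = H·P̄·Hᵀ + R = [478 165; 165 186]
K = P̄·Hᵀ·S⁻¹ = [-3372/20561 -325/20561; 6112/20561 -11623/61683; 1845/20561 4001/20561]
x' = x̄ + K·y = [-44518/20561, 14936/20561, -6337/20561]
P' = (I − K·H)·P̄ = [87216/20561 -52939/20561 22743/20561; -52939/20561 101282/61683 -14077/20561; 22743/20561 -14077/20561 7111/20561]

x' = [-44518/20561, 14936/20561, -6337/20561]
P' = [87216/20561 -52939/20561 22743/20561; -52939/20561 101282/61683 -14077/20561; 22743/20561 -14077/20561 7111/20561]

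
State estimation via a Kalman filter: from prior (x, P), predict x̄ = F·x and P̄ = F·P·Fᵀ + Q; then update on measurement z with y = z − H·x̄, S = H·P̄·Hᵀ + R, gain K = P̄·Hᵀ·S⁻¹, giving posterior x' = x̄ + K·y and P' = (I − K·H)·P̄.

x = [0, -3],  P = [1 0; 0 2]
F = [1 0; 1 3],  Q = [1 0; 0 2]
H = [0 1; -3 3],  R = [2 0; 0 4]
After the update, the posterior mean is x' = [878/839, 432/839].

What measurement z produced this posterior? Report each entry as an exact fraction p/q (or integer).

z = [2, -2]

x̄ = F·x = [0, -9]
P̄ = F·P·Fᵀ + Q = [2 1; 1 21]
S = H·P̄·Hᵀ + R = [23 60; 60 193]
K = P̄·Hᵀ·S⁻¹ = [373/839 -129/839; 453/839 120/839]
x' − x̄ = [878/839, 7983/839] = K·y
y = (KᵀK)⁻¹·Kᵀ·(x' − x̄) = [11, 25]
z = y + H·x̄ = [11, 25] + [-9, -27] = [2, -2]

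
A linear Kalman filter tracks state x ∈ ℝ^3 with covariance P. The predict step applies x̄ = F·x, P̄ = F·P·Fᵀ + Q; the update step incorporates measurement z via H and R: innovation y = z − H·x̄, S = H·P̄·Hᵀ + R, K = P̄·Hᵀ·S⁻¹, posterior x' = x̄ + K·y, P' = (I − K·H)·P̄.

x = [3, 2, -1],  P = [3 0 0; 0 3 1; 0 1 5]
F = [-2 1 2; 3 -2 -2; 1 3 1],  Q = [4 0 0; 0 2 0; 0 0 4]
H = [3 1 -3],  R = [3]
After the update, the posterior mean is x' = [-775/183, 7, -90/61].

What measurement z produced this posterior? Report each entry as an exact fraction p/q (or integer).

x̄ = F·x = [-6, 7, 8]
P̄ = F·P·Fᵀ + Q = [43 -50 20; -50 69 -27; 20 -27 45]
S = H·P̄·Hᵀ + R = [366]
K = P̄·Hᵀ·S⁻¹ = [19/366; 0; -17/61]
x' − x̄ = [323/183, 0, -578/61] = K·y
y = (KᵀK)⁻¹·Kᵀ·(x' − x̄) = [34]
z = y + H·x̄ = [34] + [-35] = [-1]

z = [-1]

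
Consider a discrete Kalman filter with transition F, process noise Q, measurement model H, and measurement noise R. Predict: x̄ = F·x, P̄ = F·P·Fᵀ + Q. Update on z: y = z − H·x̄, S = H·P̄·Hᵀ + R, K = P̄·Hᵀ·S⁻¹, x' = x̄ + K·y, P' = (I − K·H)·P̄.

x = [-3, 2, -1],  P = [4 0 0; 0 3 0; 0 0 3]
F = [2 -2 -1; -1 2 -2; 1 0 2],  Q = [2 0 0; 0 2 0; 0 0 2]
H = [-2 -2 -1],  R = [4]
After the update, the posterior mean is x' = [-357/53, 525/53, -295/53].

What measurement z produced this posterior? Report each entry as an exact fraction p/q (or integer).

x̄ = F·x = [-9, 9, -5]
P̄ = F·P·Fᵀ + Q = [33 -14 2; -14 30 -16; 2 -16 18]
S = H·P̄·Hᵀ + R = [106]
K = P̄·Hᵀ·S⁻¹ = [-20/53; -8/53; 5/53]
x' − x̄ = [120/53, 48/53, -30/53] = K·y
y = (KᵀK)⁻¹·Kᵀ·(x' − x̄) = [-6]
z = y + H·x̄ = [-6] + [5] = [-1]

z = [-1]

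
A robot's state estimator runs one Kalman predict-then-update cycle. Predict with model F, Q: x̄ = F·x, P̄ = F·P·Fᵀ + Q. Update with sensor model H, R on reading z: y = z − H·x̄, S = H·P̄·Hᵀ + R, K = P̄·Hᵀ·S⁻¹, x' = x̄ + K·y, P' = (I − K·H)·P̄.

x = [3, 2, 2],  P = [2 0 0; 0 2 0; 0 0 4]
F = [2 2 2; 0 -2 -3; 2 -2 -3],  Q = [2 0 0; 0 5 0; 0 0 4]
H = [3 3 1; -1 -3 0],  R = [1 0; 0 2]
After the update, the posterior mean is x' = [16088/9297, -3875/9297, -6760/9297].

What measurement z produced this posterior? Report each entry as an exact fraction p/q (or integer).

z = [3, -1]

x̄ = F·x = [14, -10, -4]
P̄ = F·P·Fᵀ + Q = [34 -32 -24; -32 49 44; -24 44 56]
S = H·P̄·Hᵀ + R = [348 -267; -267 285]
K = P̄·Hᵀ·S⁻¹ = [3808/9297 5590/9297; -1210/9297 -4885/9297; 1408/9297 -2204/9297]
x' − x̄ = [-114070/9297, 89095/9297, 30428/9297] = K·y
y = (KᵀK)⁻¹·Kᵀ·(x' − x̄) = [-5, -17]
z = y + H·x̄ = [-5, -17] + [8, 16] = [3, -1]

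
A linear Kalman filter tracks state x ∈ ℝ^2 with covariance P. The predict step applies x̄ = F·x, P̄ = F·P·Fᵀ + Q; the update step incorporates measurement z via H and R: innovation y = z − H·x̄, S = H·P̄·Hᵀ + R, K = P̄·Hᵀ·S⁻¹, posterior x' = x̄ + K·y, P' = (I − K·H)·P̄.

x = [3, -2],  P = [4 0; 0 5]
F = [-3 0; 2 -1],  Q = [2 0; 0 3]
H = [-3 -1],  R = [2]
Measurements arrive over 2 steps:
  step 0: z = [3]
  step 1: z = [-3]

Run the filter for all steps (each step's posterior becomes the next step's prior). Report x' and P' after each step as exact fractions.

step 0: x' = [-18/7, 32/7], P' = [103/56 -33/7; -33/7 96/7]
step 1: x' = [8481/3407, -14054/3407], P' = [11179/3407 -30123/3407; -30123/3407 86717/3407]

step 0: x̄ = F·x = [-9, 8]
step 0: P̄ = F·P·Fᵀ + Q = [38 -24; -24 24]
step 0: y = z − H·x̄ = [-16]
step 0: S = H·P̄·Hᵀ + R = [224]
step 0: K = P̄·Hᵀ·S⁻¹ = [-45/112; 3/14]
step 0: x' = x̄ + K·y = [-18/7, 32/7]
step 0: P' = (I − K·H)·P̄ = [103/56 -33/7; -33/7 96/7]
step 1: x̄ = F·x = [54/7, -68/7]
step 1: P̄ = F·P·Fᵀ + Q = [1039/56 -705/28; -705/28 601/14]
step 1: y = z − H·x̄ = [73/7]
step 1: S = H·P̄·Hᵀ + R = [3407/56]
step 1: K = P̄·Hᵀ·S⁻¹ = [-1707/3407; 1826/3407]
step 1: x' = x̄ + K·y = [8481/3407, -14054/3407]
step 1: P' = (I − K·H)·P̄ = [11179/3407 -30123/3407; -30123/3407 86717/3407]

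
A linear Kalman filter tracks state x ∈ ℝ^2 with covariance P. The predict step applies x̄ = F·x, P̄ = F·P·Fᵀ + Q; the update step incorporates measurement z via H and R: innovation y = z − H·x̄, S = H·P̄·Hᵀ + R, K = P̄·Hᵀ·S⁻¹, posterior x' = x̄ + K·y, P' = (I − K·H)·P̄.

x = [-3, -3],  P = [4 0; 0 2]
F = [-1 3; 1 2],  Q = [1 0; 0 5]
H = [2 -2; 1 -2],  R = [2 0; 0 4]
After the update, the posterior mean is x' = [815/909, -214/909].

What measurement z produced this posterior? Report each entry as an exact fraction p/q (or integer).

x̄ = F·x = [-6, -9]
P̄ = F·P·Fᵀ + Q = [23 8; 8 17]
S = H·P̄·Hᵀ + R = [98 66; 66 63]
K = P̄·Hᵀ·S⁻¹ = [238/303 -647/909; 97/303 -680/909]
x' − x̄ = [6269/909, 7967/909] = K·y
y = (KᵀK)⁻¹·Kᵀ·(x' − x̄) = [-3, -13]
z = y + H·x̄ = [-3, -13] + [6, 12] = [3, -1]

z = [3, -1]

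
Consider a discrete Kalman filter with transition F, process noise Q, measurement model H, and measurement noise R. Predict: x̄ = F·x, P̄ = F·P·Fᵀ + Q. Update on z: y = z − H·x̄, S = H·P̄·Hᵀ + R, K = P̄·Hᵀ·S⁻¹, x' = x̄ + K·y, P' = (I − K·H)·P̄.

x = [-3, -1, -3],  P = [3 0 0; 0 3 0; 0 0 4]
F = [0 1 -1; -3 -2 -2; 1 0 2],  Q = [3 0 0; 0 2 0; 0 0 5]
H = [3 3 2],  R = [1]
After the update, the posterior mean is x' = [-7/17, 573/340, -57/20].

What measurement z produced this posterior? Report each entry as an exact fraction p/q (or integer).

z = [-2]

x̄ = F·x = [2, 17, -9]
P̄ = F·P·Fᵀ + Q = [10 2 -8; 2 57 -25; -8 -25 24]
S = H·P̄·Hᵀ + R = [340]
K = P̄·Hᵀ·S⁻¹ = [1/17; 127/340; -3/20]
x' − x̄ = [-41/17, -5207/340, 123/20] = K·y
y = (KᵀK)⁻¹·Kᵀ·(x' − x̄) = [-41]
z = y + H·x̄ = [-41] + [39] = [-2]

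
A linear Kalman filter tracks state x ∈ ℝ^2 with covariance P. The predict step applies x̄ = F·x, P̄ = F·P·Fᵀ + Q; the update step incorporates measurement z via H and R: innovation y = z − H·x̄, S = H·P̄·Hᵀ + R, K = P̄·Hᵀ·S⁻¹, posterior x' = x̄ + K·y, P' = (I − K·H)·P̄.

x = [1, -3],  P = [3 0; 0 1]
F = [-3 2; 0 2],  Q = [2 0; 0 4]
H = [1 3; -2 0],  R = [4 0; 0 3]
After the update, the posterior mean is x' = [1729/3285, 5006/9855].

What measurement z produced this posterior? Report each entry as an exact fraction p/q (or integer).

z = [3, -1]

x̄ = F·x = [-9, -6]
P̄ = F·P·Fᵀ + Q = [33 4; 4 8]
S = H·P̄·Hᵀ + R = [133 -90; -90 135]
K = P̄·Hᵀ·S⁻¹ = [1/73 -1576/3285; 68/219 1456/9855]
x' − x̄ = [31294/3285, 64136/9855] = K·y
y = (KᵀK)⁻¹·Kᵀ·(x' − x̄) = [30, -19]
z = y + H·x̄ = [30, -19] + [-27, 18] = [3, -1]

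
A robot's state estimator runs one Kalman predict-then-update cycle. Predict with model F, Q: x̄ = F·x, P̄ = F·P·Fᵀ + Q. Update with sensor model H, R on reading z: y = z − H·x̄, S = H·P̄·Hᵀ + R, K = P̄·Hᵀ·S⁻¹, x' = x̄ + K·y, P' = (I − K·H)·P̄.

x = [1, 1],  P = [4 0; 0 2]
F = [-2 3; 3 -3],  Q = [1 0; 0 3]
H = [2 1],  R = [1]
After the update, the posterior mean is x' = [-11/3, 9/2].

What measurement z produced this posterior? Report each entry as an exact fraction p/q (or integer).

z = [-3]

x̄ = F·x = [1, 0]
P̄ = F·P·Fᵀ + Q = [35 -42; -42 57]
S = H·P̄·Hᵀ + R = [30]
K = P̄·Hᵀ·S⁻¹ = [14/15; -9/10]
x' − x̄ = [-14/3, 9/2] = K·y
y = (KᵀK)⁻¹·Kᵀ·(x' − x̄) = [-5]
z = y + H·x̄ = [-5] + [2] = [-3]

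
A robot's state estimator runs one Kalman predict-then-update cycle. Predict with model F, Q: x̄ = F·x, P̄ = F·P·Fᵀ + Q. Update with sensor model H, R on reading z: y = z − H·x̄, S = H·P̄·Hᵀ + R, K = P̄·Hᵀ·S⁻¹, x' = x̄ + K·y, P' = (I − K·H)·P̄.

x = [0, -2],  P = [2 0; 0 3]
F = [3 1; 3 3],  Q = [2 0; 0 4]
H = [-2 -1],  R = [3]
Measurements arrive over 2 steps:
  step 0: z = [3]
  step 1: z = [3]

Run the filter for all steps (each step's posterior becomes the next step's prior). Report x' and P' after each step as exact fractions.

step 0: x̄ = F·x = [-2, -6]
step 0: P̄ = F·P·Fᵀ + Q = [23 27; 27 49]
step 0: y = z − H·x̄ = [-7]
step 0: S = H·P̄·Hᵀ + R = [252]
step 0: K = P̄·Hᵀ·S⁻¹ = [-73/252; -103/252]
step 0: x' = x̄ + K·y = [1/36, -113/36]
step 0: P' = (I − K·H)·P̄ = [467/252 -715/252; -715/252 1739/252]
step 1: x̄ = F·x = [-55/18, -28/3]
step 1: P̄ = F·P·Fᵀ + Q = [77/9 10/3; 10/3 222/7]
step 1: y = z − H·x̄ = [-112/9]
step 1: S = H·P̄·Hᵀ + R = [5183/63]
step 1: K = P̄·Hᵀ·S⁻¹ = [-1288/5183; -2418/5183]
step 1: x' = x̄ + K·y = [383/10366, -18284/5183]
step 1: P' = (I − K·H)·P̄ = [18011/5183 -32158/5183; -32158/5183 71570/5183]

step 0: x' = [1/36, -113/36], P' = [467/252 -715/252; -715/252 1739/252]
step 1: x' = [383/10366, -18284/5183], P' = [18011/5183 -32158/5183; -32158/5183 71570/5183]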